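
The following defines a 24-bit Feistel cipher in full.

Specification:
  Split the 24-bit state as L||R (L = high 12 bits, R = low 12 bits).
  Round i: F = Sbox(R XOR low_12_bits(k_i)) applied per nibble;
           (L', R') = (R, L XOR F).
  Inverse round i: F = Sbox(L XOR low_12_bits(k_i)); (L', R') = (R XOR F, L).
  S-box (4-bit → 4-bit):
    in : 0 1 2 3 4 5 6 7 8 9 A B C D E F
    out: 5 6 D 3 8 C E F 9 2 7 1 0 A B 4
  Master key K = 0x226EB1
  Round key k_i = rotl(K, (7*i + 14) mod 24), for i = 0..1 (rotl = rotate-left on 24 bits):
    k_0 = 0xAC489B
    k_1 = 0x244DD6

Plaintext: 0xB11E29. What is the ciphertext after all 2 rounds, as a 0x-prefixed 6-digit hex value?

0x50C78E

s_0 = plaintext = 0xB11E29
s_1 = Round(s_0, k_0) = 0xE2950C
s_2 = Round(s_1, k_1) = 0x50C78E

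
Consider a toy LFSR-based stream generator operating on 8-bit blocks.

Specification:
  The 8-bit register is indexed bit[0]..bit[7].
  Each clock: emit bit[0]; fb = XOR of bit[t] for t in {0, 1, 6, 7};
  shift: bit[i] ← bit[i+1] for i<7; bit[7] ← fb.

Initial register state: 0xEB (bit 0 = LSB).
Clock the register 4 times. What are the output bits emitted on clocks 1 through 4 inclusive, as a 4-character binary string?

reg_0 = 0xEB
clock 1: out=1, reg = 0x75
clock 2: out=1, reg = 0x3A
clock 3: out=0, reg = 0x9D
clock 4: out=1, reg = 0x4E

1101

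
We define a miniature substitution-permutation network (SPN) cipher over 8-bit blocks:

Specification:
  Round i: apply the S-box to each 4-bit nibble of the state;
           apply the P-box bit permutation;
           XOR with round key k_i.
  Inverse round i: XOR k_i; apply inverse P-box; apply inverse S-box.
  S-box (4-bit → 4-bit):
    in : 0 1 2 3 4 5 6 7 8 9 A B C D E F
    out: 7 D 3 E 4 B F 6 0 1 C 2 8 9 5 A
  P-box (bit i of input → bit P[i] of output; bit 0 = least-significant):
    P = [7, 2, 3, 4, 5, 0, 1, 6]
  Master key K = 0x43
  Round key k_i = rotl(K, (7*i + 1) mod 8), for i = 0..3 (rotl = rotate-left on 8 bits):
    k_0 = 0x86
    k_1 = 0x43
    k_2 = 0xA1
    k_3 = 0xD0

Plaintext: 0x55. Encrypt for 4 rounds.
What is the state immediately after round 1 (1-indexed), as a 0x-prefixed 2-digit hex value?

s_0 = plaintext = 0x55
s_1 = Round(s_0, k_0) = 0x73
s_2 = Round(s_1, k_1) = 0x5C
s_3 = Round(s_2, k_2) = 0xD0
s_4 = Round(s_3, k_3) = 0x3C

0x73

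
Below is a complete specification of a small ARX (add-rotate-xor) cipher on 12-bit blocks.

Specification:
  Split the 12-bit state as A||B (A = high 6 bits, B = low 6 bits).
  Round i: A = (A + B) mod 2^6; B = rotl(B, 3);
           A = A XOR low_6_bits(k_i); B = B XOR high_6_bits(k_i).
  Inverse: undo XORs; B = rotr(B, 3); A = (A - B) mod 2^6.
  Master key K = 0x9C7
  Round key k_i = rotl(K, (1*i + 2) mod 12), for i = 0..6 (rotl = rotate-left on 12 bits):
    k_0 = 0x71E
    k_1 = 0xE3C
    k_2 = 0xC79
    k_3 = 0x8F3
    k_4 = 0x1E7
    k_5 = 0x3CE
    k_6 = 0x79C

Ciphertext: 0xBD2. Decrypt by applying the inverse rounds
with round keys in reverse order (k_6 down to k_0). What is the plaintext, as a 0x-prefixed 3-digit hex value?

s_0 = ciphertext = 0xBD2
s_1 = InvRound(s_0, k_6) = 0x4A1
s_2 = InvRound(s_1, k_5) = 0x9F5
s_3 = InvRound(s_2, k_4) = 0xA96
s_4 = InvRound(s_3, k_3) = 0xAEE
s_5 = InvRound(s_4, k_2) = 0x5FB
s_6 = InvRound(s_5, k_1) = 0x4D8
s_7 = InvRound(s_6, k_0) = 0xB60

0xB60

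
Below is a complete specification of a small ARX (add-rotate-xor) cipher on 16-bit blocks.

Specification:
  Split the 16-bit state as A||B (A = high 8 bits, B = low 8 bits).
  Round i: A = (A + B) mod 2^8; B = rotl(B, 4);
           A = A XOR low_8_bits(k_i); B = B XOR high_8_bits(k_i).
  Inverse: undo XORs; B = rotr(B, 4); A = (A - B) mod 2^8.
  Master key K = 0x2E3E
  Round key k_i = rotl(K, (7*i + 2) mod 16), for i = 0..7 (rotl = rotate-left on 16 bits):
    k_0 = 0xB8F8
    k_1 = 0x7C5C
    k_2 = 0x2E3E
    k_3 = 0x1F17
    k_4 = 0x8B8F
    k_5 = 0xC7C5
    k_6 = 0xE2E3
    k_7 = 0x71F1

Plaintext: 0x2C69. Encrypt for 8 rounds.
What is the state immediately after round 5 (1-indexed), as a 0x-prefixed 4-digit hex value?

s_0 = plaintext = 0x2C69
s_1 = Round(s_0, k_0) = 0x6D2E
s_2 = Round(s_1, k_1) = 0xC79E
s_3 = Round(s_2, k_2) = 0x5BC7
s_4 = Round(s_3, k_3) = 0x3563
s_5 = Round(s_4, k_4) = 0x17BD
s_6 = Round(s_5, k_5) = 0x111C
s_7 = Round(s_6, k_6) = 0xCE23
s_8 = Round(s_7, k_7) = 0x0043

0x17BD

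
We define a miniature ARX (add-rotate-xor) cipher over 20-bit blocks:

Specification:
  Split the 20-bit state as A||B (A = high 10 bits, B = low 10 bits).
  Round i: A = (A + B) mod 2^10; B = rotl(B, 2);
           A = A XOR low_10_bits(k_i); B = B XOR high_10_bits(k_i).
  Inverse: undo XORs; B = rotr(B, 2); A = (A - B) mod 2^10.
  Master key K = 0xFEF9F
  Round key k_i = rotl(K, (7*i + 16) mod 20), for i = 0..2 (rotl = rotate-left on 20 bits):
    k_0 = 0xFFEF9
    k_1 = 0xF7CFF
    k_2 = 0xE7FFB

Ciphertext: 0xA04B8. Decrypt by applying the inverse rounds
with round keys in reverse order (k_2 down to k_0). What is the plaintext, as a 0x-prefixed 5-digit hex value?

0xCCA7E

s_0 = ciphertext = 0xA04B8
s_1 = InvRound(s_0, k_2) = 0x6C7C9
s_2 = InvRound(s_1, k_1) = 0xD2605
s_3 = InvRound(s_2, k_0) = 0xCCA7E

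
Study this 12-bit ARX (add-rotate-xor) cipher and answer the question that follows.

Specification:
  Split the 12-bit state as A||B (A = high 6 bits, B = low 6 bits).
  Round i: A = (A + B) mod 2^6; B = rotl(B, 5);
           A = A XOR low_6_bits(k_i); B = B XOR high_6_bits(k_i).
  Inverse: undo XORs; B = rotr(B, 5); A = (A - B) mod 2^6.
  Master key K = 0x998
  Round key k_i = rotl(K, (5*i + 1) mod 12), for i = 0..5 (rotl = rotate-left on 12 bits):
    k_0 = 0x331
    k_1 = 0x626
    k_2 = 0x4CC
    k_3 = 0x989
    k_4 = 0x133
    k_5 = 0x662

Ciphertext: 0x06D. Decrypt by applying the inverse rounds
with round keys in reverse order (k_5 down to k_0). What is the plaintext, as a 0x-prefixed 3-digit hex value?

0xABC

s_0 = ciphertext = 0x06D
s_1 = InvRound(s_0, k_5) = 0xEA9
s_2 = InvRound(s_1, k_4) = 0xB9B
s_3 = InvRound(s_2, k_3) = 0xB3B
s_4 = InvRound(s_3, k_2) = 0x3D1
s_5 = InvRound(s_4, k_1) = 0x5D2
s_6 = InvRound(s_5, k_0) = 0xABC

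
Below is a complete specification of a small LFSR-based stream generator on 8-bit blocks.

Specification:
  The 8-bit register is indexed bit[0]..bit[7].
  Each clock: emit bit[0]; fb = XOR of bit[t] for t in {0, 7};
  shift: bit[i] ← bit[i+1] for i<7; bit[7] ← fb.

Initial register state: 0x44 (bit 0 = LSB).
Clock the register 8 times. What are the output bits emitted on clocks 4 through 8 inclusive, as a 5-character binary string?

reg_0 = 0x44
clock 1: out=0, reg = 0x22
clock 2: out=0, reg = 0x11
clock 3: out=1, reg = 0x88
clock 4: out=0, reg = 0xC4
clock 5: out=0, reg = 0xE2
clock 6: out=0, reg = 0xF1
clock 7: out=1, reg = 0x78
clock 8: out=0, reg = 0x3C

00010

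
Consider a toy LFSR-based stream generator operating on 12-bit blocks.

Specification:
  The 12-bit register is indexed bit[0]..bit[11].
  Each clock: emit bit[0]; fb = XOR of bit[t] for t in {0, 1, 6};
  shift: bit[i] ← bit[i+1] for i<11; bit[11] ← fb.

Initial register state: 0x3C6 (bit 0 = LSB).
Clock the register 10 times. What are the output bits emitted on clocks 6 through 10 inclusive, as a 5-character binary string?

reg_0 = 0x3C6
clock 1: out=0, reg = 0x1E3
clock 2: out=1, reg = 0x8F1
clock 3: out=1, reg = 0x478
clock 4: out=0, reg = 0xA3C
clock 5: out=0, reg = 0x51E
clock 6: out=0, reg = 0xA8F
clock 7: out=1, reg = 0x547
clock 8: out=1, reg = 0xAA3
clock 9: out=1, reg = 0x551
clock 10: out=1, reg = 0x2A8

01111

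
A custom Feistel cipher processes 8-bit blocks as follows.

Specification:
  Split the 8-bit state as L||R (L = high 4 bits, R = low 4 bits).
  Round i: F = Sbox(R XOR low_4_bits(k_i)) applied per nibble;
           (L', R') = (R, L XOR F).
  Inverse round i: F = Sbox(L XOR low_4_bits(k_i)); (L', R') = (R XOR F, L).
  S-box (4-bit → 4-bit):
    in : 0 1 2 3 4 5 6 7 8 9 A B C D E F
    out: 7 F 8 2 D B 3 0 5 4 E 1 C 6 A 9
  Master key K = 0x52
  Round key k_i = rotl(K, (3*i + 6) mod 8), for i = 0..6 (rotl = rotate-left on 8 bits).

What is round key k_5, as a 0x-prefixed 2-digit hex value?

K = 0x52
k_0 = rotl(K, (3*0+6) mod 8) = rotl(K, 6) = 0x94
k_1 = rotl(K, (3*1+6) mod 8) = rotl(K, 1) = 0xA4
k_2 = rotl(K, (3*2+6) mod 8) = rotl(K, 4) = 0x25
k_3 = rotl(K, (3*3+6) mod 8) = rotl(K, 7) = 0x29
k_4 = rotl(K, (3*4+6) mod 8) = rotl(K, 2) = 0x49
k_5 = rotl(K, (3*5+6) mod 8) = rotl(K, 5) = 0x4A

0x4A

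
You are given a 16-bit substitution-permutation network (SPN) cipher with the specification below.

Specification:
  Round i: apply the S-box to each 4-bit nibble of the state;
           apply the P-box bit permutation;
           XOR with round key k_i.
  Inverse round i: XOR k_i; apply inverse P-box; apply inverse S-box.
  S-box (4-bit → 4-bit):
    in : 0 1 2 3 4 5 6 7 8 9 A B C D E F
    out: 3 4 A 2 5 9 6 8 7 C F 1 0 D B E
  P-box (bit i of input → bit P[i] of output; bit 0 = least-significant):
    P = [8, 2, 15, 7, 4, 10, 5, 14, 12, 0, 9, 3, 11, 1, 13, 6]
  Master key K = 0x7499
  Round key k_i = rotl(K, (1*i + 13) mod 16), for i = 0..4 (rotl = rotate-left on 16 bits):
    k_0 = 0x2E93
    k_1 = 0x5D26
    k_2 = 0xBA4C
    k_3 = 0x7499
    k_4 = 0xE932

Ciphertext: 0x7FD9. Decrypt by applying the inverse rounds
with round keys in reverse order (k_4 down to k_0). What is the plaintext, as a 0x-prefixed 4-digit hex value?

0x752F

s_0 = ciphertext = 0x7FD9
s_1 = InvRound(s_0, k_4) = 0x2A69
s_2 = InvRound(s_1, k_3) = 0x54A7
s_3 = InvRound(s_2, k_2) = 0xAFF9
s_4 = InvRound(s_3, k_1) = 0xFA5F
s_5 = InvRound(s_4, k_0) = 0x752F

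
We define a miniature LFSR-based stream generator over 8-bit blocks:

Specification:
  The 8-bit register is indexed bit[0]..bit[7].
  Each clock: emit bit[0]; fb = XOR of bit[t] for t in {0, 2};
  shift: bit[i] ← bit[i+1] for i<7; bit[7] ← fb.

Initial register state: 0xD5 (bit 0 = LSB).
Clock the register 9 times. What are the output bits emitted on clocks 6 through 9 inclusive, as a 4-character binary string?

reg_0 = 0xD5
clock 1: out=1, reg = 0x6A
clock 2: out=0, reg = 0x35
clock 3: out=1, reg = 0x1A
clock 4: out=0, reg = 0x0D
clock 5: out=1, reg = 0x06
clock 6: out=0, reg = 0x83
clock 7: out=1, reg = 0xC1
clock 8: out=1, reg = 0xE0
clock 9: out=0, reg = 0x70

0110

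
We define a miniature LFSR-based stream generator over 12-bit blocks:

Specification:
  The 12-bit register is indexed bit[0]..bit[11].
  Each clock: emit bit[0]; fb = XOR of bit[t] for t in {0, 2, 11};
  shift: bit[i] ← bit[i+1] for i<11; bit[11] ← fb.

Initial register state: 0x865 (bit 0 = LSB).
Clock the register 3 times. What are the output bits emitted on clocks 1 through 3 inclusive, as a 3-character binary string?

reg_0 = 0x865
clock 1: out=1, reg = 0xC32
clock 2: out=0, reg = 0xE19
clock 3: out=1, reg = 0x70C

101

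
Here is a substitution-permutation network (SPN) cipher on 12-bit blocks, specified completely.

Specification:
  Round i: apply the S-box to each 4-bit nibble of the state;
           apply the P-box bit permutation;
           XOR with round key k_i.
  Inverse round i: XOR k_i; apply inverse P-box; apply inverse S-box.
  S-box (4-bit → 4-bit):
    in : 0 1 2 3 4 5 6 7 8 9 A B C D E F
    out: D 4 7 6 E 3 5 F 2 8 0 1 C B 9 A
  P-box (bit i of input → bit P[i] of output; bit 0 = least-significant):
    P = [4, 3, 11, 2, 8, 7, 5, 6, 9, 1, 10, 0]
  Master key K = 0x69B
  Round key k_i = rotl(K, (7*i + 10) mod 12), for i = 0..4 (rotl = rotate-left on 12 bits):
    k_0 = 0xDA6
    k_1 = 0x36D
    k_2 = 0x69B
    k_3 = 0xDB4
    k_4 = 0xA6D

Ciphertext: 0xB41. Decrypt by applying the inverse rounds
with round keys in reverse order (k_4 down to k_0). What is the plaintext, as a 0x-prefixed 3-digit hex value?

s_0 = ciphertext = 0xB41
s_1 = InvRound(s_0, k_4) = 0xA6F
s_2 = InvRound(s_1, k_3) = 0x7D5
s_3 = InvRound(s_2, k_2) = 0x8EF
s_4 = InvRound(s_3, k_1) = 0x551
s_5 = InvRound(s_4, k_0) = 0xF40

0xF40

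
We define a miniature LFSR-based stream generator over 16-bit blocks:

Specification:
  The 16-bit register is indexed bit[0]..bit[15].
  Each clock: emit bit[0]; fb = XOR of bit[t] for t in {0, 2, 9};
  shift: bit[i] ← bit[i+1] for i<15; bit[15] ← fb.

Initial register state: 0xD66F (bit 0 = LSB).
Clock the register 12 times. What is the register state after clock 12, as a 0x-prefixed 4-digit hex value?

reg_0 = 0xD66F
clock 1: out=1, reg = 0xEB37
clock 2: out=1, reg = 0xF59B
clock 3: out=1, reg = 0xFACD
clock 4: out=1, reg = 0xFD66
clock 5: out=0, reg = 0xFEB3
clock 6: out=1, reg = 0x7F59
clock 7: out=1, reg = 0x3FAC
clock 8: out=0, reg = 0x1FD6
clock 9: out=0, reg = 0x0FEB
clock 10: out=1, reg = 0x07F5
clock 11: out=1, reg = 0x83FA
clock 12: out=0, reg = 0xC1FD

0xC1FD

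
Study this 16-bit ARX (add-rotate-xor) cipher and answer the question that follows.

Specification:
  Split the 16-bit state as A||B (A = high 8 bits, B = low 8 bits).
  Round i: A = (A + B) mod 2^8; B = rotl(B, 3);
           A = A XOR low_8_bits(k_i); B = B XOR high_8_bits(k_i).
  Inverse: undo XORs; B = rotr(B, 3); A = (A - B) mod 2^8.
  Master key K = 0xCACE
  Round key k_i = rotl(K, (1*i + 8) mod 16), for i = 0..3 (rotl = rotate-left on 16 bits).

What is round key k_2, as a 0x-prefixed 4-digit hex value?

0x3B2B

K = 0xCACE
k_0 = rotl(K, (1*0+8) mod 16) = rotl(K, 8) = 0xCECA
k_1 = rotl(K, (1*1+8) mod 16) = rotl(K, 9) = 0x9D95
k_2 = rotl(K, (1*2+8) mod 16) = rotl(K, 10) = 0x3B2B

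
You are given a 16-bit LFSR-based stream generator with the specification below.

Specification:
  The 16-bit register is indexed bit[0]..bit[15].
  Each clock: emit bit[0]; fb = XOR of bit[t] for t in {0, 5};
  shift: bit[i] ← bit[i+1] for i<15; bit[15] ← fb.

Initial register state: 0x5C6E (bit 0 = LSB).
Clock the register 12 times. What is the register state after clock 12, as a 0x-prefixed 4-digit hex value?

reg_0 = 0x5C6E
clock 1: out=0, reg = 0xAE37
clock 2: out=1, reg = 0x571B
clock 3: out=1, reg = 0xAB8D
clock 4: out=1, reg = 0xD5C6
clock 5: out=0, reg = 0x6AE3
clock 6: out=1, reg = 0x3571
clock 7: out=1, reg = 0x1AB8
clock 8: out=0, reg = 0x8D5C
clock 9: out=0, reg = 0x46AE
clock 10: out=0, reg = 0xA357
clock 11: out=1, reg = 0xD1AB
clock 12: out=1, reg = 0x68D5

0x68D5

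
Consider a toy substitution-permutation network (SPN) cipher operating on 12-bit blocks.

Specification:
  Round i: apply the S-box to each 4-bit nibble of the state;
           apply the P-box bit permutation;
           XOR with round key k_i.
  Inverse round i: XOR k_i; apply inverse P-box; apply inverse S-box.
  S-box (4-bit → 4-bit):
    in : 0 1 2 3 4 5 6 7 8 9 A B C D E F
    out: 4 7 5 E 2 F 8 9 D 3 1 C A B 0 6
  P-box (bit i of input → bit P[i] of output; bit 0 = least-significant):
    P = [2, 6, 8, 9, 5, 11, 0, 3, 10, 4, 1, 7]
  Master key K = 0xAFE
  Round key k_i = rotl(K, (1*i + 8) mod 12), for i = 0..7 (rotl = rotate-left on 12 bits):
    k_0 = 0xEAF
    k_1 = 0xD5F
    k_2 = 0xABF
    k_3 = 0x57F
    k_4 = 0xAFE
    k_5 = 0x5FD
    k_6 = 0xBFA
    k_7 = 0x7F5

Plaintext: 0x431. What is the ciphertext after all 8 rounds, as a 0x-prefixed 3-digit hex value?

s_0 = plaintext = 0x431
s_1 = Round(s_0, k_0) = 0x7F2
s_2 = Round(s_1, k_1) = 0x0DA
s_3 = Round(s_2, k_2) = 0x291
s_4 = Round(s_3, k_3) = 0x819
s_5 = Round(s_4, k_4) = 0x619
s_6 = Round(s_5, k_5) = 0xD18
s_7 = Round(s_6, k_6) = 0x44F
s_8 = Round(s_7, k_7) = 0xEA5

0xEA5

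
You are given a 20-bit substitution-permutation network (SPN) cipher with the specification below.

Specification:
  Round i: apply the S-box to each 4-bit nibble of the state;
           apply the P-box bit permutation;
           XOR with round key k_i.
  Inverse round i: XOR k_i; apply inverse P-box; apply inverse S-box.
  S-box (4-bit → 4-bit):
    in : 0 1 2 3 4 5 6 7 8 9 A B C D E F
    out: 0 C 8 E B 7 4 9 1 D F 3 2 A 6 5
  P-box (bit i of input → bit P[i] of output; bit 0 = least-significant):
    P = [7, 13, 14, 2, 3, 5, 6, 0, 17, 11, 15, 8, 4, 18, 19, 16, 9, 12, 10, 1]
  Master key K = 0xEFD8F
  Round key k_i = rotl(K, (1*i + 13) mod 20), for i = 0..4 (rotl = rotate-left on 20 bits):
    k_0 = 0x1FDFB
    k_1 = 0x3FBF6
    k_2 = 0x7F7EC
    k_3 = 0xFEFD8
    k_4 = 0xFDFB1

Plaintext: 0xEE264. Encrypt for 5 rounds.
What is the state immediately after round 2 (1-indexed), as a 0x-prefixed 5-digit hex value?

0x5AB15

s_0 = plaintext = 0xEE264
s_1 = Round(s_0, k_0) = 0xDC83F
s_2 = Round(s_1, k_1) = 0x5AB15
s_3 = Round(s_2, k_2) = 0x8893D
s_4 = Round(s_3, k_3) = 0xD4CAD
s_5 = Round(s_4, k_4) = 0xAE7CE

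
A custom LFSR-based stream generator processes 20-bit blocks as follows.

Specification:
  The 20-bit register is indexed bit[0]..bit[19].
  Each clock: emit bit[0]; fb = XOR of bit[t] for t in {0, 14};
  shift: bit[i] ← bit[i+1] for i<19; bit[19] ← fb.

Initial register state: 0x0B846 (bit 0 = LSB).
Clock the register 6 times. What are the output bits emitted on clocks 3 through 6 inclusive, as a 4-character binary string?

reg_0 = 0x0B846
clock 1: out=0, reg = 0x05C23
clock 2: out=1, reg = 0x02E11
clock 3: out=1, reg = 0x81708
clock 4: out=0, reg = 0x40B84
clock 5: out=0, reg = 0x205C2
clock 6: out=0, reg = 0x102E1

1000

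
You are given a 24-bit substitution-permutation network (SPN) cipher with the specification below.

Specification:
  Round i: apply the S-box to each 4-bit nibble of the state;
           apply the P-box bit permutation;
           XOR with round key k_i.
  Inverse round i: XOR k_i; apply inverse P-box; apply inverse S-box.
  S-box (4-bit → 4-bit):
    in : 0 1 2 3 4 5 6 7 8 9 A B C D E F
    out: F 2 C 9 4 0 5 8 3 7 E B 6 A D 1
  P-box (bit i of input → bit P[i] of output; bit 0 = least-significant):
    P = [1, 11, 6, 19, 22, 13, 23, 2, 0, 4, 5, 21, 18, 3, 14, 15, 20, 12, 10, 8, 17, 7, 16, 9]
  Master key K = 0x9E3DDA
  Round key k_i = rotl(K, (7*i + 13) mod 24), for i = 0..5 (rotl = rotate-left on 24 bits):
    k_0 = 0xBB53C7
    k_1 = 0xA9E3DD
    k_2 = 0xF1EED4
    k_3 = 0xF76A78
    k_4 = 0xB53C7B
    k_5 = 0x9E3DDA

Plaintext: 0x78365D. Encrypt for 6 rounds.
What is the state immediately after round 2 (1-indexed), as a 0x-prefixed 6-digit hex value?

0x68A022

s_0 = plaintext = 0x78365D
s_1 = Round(s_0, k_0) = 0xA7C9E6
s_2 = Round(s_1, k_1) = 0x68A022
s_3 = Round(s_2, k_2) = 0x4A3EA9
s_4 = Round(s_3, k_3) = 0x52D71F
s_5 = Round(s_4, k_4) = 0x959971
s_6 = Round(s_5, k_5) = 0x997567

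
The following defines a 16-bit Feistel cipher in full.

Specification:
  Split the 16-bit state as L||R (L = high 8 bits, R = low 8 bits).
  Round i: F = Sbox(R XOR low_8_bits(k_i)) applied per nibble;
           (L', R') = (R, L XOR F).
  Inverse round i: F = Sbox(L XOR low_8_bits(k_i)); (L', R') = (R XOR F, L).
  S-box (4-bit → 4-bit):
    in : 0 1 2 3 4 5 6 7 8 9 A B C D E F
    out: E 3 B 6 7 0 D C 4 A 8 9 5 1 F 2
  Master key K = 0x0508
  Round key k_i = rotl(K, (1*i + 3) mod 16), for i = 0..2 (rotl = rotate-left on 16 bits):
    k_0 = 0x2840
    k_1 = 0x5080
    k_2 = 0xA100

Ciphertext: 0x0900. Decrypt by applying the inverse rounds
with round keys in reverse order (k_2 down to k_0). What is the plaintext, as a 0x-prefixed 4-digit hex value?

s_0 = ciphertext = 0x0900
s_1 = InvRound(s_0, k_2) = 0xEA09
s_2 = InvRound(s_1, k_1) = 0xD1EA
s_3 = InvRound(s_2, k_0) = 0x49D1

0x49D1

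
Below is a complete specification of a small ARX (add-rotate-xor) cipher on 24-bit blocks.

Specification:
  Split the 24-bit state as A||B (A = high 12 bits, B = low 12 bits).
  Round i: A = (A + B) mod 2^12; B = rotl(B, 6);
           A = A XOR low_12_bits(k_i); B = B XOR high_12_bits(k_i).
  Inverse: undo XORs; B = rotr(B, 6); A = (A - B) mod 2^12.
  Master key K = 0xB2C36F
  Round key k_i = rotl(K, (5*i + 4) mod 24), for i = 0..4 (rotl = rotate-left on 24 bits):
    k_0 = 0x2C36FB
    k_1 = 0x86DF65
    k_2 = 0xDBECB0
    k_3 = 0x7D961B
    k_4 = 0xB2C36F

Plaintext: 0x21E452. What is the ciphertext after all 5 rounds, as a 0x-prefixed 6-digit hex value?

0x222DFE

s_0 = plaintext = 0x21E452
s_1 = Round(s_0, k_0) = 0x08B652
s_2 = Round(s_1, k_1) = 0x9B8CF4
s_3 = Round(s_2, k_2) = 0xA1C08D
s_4 = Round(s_3, k_3) = 0xCB249B
s_5 = Round(s_4, k_4) = 0x222DFE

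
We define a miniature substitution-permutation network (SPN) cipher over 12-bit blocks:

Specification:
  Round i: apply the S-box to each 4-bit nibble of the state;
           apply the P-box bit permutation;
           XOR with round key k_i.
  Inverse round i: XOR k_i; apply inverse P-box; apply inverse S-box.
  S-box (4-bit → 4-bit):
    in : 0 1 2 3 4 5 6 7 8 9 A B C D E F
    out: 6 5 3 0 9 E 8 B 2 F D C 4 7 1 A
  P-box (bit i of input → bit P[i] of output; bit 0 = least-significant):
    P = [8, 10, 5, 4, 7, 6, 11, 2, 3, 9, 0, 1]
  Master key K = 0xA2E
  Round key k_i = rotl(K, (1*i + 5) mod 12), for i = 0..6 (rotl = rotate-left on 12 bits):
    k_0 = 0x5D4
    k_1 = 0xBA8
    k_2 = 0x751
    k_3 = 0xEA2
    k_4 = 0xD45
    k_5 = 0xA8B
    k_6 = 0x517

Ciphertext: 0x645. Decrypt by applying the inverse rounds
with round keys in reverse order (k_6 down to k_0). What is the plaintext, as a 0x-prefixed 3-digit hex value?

0xA9D

s_0 = ciphertext = 0x645
s_1 = InvRound(s_0, k_6) = 0xF84
s_2 = InvRound(s_1, k_5) = 0xA62
s_3 = InvRound(s_2, k_4) = 0x56D
s_4 = InvRound(s_3, k_3) = 0x99E
s_5 = InvRound(s_4, k_2) = 0x998
s_6 = InvRound(s_5, k_1) = 0x83B
s_7 = InvRound(s_6, k_0) = 0xA9D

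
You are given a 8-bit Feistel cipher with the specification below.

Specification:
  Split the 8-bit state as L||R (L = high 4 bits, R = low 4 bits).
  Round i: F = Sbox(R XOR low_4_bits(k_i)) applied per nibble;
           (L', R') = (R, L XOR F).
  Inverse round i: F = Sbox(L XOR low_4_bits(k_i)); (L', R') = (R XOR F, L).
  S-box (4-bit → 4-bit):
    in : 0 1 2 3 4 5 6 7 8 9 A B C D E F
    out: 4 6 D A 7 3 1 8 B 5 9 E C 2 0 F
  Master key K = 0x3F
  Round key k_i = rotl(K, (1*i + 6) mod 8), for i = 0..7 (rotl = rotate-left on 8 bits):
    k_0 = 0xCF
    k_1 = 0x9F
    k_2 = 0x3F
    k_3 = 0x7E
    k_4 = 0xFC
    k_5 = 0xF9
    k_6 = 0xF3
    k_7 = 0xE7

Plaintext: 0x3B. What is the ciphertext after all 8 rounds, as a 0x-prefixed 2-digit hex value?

s_0 = plaintext = 0x3B
s_1 = Round(s_0, k_0) = 0xB4
s_2 = Round(s_1, k_1) = 0x45
s_3 = Round(s_2, k_2) = 0x5D
s_4 = Round(s_3, k_3) = 0xDF
s_5 = Round(s_4, k_4) = 0xF7
s_6 = Round(s_5, k_5) = 0x7F
s_7 = Round(s_6, k_6) = 0xFB
s_8 = Round(s_7, k_7) = 0xB3

0xB3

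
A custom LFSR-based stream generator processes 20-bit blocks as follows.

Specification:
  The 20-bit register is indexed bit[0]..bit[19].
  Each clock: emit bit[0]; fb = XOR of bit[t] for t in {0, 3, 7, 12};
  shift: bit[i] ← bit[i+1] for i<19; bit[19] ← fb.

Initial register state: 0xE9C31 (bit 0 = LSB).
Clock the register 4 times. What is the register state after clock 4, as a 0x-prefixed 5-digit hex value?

0x6E9C3

reg_0 = 0xE9C31
clock 1: out=1, reg = 0x74E18
clock 2: out=0, reg = 0xBA70C
clock 3: out=0, reg = 0xDD386
clock 4: out=0, reg = 0x6E9C3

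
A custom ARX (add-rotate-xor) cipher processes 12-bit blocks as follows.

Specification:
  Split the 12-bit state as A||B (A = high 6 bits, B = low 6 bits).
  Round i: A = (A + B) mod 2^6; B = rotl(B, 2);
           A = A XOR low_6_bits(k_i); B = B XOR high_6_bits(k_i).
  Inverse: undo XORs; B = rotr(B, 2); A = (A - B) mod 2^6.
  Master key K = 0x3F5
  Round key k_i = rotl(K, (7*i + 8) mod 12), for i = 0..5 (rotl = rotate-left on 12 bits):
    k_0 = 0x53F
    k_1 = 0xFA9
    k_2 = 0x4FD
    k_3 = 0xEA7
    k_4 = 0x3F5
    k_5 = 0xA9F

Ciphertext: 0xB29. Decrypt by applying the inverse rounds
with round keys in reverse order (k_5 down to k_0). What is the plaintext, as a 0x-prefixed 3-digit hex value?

s_0 = ciphertext = 0xB29
s_1 = InvRound(s_0, k_5) = 0x0F0
s_2 = InvRound(s_1, k_4) = 0xDFF
s_3 = InvRound(s_2, k_3) = 0xFD1
s_4 = InvRound(s_3, k_2) = 0x8A0
s_5 = InvRound(s_4, k_1) = 0x927
s_6 = InvRound(s_5, k_0) = 0x7FC

0x7FC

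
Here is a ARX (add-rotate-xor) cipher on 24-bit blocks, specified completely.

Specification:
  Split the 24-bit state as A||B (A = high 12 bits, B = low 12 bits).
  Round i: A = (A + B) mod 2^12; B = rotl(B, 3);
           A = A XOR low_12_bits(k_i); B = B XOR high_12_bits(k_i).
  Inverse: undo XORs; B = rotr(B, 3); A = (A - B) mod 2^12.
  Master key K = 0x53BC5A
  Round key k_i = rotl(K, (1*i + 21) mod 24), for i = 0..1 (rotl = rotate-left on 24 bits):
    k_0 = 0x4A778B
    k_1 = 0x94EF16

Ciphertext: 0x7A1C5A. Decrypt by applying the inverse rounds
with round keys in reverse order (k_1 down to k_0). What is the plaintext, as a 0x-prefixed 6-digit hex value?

s_0 = ciphertext = 0x7A1C5A
s_1 = InvRound(s_0, k_1) = 0x0158A2
s_2 = InvRound(s_1, k_0) = 0xC1EB80

0xC1EB80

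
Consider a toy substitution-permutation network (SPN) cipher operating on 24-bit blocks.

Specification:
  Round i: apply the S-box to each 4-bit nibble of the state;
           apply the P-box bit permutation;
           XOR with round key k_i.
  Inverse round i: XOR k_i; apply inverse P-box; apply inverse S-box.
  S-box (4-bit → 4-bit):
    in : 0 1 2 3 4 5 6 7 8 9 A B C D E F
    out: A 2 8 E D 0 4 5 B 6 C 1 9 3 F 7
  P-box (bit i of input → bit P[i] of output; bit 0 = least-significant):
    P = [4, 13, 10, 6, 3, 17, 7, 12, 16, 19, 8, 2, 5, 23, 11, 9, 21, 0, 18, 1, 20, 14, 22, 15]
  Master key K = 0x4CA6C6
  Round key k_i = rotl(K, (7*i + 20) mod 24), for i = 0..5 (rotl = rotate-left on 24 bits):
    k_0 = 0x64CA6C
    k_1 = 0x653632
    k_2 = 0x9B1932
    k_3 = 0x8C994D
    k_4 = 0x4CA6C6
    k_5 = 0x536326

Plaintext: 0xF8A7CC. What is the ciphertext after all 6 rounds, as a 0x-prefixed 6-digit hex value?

0x743056

s_0 = plaintext = 0xF8A7CC
s_1 = Round(s_0, k_0) = 0x159137
s_2 = Round(s_1, k_1) = 0xEF6AA2
s_3 = Round(s_2, k_2) = 0xEFC0F7
s_4 = Round(s_3, k_3) = 0xF25FF0
s_5 = Round(s_4, k_4) = 0x17C70C
s_6 = Round(s_5, k_5) = 0x743056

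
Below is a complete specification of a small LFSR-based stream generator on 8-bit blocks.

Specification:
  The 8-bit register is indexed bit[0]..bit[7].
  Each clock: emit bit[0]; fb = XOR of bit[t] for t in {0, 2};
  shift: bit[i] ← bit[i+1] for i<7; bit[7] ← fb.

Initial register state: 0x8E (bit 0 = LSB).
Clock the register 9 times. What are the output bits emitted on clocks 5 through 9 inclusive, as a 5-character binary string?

00011

reg_0 = 0x8E
clock 1: out=0, reg = 0xC7
clock 2: out=1, reg = 0x63
clock 3: out=1, reg = 0xB1
clock 4: out=1, reg = 0xD8
clock 5: out=0, reg = 0x6C
clock 6: out=0, reg = 0xB6
clock 7: out=0, reg = 0xDB
clock 8: out=1, reg = 0xED
clock 9: out=1, reg = 0x76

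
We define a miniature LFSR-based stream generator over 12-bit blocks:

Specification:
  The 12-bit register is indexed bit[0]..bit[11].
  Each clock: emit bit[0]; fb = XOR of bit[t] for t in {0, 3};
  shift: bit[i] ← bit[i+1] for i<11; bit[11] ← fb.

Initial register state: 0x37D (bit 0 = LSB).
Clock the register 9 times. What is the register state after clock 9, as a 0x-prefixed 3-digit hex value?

reg_0 = 0x37D
clock 1: out=1, reg = 0x1BE
clock 2: out=0, reg = 0x8DF
clock 3: out=1, reg = 0x46F
clock 4: out=1, reg = 0x237
clock 5: out=1, reg = 0x91B
clock 6: out=1, reg = 0x48D
clock 7: out=1, reg = 0x246
clock 8: out=0, reg = 0x123
clock 9: out=1, reg = 0x891

0x891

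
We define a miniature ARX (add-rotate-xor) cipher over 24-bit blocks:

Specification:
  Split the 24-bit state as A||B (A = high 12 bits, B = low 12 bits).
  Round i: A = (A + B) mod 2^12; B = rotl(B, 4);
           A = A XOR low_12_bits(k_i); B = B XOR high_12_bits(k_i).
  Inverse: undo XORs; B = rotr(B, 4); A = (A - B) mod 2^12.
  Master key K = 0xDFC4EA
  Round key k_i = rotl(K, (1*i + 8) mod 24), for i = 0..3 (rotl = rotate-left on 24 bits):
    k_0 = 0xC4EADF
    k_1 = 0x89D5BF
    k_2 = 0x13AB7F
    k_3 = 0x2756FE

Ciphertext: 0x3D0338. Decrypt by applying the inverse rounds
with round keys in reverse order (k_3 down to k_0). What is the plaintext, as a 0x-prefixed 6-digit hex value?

0x036B32

s_0 = ciphertext = 0x3D0338
s_1 = InvRound(s_0, k_3) = 0x81AD14
s_2 = InvRound(s_1, k_2) = 0x4A3EC2
s_3 = InvRound(s_2, k_1) = 0x1B7F65
s_4 = InvRound(s_3, k_0) = 0x036B32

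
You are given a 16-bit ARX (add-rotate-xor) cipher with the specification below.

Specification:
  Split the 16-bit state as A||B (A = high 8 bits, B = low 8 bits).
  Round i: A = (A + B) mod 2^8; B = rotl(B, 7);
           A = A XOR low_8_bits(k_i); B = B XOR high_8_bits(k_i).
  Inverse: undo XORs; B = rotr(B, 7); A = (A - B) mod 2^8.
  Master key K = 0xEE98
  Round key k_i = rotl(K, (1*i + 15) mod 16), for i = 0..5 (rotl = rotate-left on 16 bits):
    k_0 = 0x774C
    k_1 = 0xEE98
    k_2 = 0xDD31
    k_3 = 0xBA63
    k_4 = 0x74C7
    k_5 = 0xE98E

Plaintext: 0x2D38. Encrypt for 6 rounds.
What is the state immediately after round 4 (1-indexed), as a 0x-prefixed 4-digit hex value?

0xA582

s_0 = plaintext = 0x2D38
s_1 = Round(s_0, k_0) = 0x296B
s_2 = Round(s_1, k_1) = 0x0C5B
s_3 = Round(s_2, k_2) = 0x5670
s_4 = Round(s_3, k_3) = 0xA582
s_5 = Round(s_4, k_4) = 0xE035
s_6 = Round(s_5, k_5) = 0x9B73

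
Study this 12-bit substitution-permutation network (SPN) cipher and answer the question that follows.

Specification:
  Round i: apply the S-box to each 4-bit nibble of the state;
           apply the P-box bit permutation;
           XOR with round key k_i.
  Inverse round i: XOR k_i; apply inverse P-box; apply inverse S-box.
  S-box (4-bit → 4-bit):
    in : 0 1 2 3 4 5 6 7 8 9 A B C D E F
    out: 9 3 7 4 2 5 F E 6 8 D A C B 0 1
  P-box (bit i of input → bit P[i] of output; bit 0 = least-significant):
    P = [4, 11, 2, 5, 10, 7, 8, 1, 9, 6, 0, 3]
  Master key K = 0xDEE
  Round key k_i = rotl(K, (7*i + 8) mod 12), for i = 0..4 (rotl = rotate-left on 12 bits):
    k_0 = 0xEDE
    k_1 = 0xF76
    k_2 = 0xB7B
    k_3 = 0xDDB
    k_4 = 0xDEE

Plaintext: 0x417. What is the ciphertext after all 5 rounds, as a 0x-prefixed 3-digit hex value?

s_0 = plaintext = 0x417
s_1 = Round(s_0, k_0) = 0x23A
s_2 = Round(s_1, k_1) = 0xC03
s_3 = Round(s_2, k_2) = 0xF74
s_4 = Round(s_3, k_3) = 0x659
s_5 = Round(s_4, k_4) = 0xA87

0xA87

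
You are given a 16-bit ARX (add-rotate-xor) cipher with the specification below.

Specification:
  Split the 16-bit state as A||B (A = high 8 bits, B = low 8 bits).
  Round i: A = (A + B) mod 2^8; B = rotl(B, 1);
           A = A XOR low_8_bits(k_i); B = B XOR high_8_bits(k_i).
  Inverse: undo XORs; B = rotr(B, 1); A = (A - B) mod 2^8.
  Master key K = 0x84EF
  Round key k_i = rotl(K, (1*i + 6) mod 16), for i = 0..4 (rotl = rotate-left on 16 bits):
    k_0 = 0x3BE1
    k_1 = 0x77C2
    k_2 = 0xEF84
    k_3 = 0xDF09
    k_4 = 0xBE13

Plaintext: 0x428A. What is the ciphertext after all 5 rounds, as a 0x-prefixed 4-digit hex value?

0x8FE7

s_0 = plaintext = 0x428A
s_1 = Round(s_0, k_0) = 0x2D2E
s_2 = Round(s_1, k_1) = 0x992B
s_3 = Round(s_2, k_2) = 0x40B9
s_4 = Round(s_3, k_3) = 0xF0AC
s_5 = Round(s_4, k_4) = 0x8FE7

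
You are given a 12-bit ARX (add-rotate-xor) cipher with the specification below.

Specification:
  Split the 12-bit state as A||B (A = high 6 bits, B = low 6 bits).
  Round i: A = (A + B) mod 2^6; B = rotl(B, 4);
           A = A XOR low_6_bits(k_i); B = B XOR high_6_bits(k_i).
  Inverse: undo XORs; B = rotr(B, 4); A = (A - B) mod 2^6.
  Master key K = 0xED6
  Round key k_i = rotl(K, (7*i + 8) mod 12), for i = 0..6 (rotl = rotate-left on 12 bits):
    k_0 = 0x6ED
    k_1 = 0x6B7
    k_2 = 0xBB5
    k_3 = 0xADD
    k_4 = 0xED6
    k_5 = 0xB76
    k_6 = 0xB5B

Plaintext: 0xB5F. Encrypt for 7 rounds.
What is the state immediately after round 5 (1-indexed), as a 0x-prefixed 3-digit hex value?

0xF2A

s_0 = plaintext = 0xB5F
s_1 = Round(s_0, k_0) = 0x86C
s_2 = Round(s_1, k_1) = 0xE91
s_3 = Round(s_2, k_2) = 0xFBA
s_4 = Round(s_3, k_3) = 0x945
s_5 = Round(s_4, k_4) = 0xF2A
s_6 = Round(s_5, k_5) = 0x407
s_7 = Round(s_6, k_6) = 0x31C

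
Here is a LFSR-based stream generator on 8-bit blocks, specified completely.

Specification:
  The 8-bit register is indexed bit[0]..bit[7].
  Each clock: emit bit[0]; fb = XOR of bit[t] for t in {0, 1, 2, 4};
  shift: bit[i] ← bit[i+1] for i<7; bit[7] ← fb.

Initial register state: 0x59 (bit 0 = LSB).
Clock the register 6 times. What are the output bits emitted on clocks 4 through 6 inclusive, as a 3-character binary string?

110

reg_0 = 0x59
clock 1: out=1, reg = 0x2C
clock 2: out=0, reg = 0x96
clock 3: out=0, reg = 0xCB
clock 4: out=1, reg = 0x65
clock 5: out=1, reg = 0x32
clock 6: out=0, reg = 0x19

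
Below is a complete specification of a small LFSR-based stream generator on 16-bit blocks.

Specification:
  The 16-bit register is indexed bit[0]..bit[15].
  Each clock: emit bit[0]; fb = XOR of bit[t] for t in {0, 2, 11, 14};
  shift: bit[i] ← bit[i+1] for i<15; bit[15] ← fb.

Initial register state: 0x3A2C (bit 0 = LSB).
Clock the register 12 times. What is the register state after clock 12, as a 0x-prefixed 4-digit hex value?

reg_0 = 0x3A2C
clock 1: out=0, reg = 0x1D16
clock 2: out=0, reg = 0x0E8B
clock 3: out=1, reg = 0x0745
clock 4: out=1, reg = 0x03A2
clock 5: out=0, reg = 0x01D1
clock 6: out=1, reg = 0x80E8
clock 7: out=0, reg = 0x4074
clock 8: out=0, reg = 0x203A
clock 9: out=0, reg = 0x101D
clock 10: out=1, reg = 0x080E
clock 11: out=0, reg = 0x0407
clock 12: out=1, reg = 0x0203

0x0203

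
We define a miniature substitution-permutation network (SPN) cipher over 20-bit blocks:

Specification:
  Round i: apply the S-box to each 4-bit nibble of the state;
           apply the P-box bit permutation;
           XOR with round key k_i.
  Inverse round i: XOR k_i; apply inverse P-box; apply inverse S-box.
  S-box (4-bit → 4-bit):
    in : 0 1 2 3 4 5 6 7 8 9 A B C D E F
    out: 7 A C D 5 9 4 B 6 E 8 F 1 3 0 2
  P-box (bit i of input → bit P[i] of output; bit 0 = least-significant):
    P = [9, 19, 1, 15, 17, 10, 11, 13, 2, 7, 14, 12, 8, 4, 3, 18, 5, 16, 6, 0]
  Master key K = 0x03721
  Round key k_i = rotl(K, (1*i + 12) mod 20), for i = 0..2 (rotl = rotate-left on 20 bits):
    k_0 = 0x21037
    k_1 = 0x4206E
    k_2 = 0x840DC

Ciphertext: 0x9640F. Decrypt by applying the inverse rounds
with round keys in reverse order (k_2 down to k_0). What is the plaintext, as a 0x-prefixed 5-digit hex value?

0xCFF55

s_0 = ciphertext = 0x9640F
s_1 = InvRound(s_0, k_2) = 0x9FF16
s_2 = InvRound(s_1, k_1) = 0x0B287
s_3 = InvRound(s_2, k_0) = 0xCFF55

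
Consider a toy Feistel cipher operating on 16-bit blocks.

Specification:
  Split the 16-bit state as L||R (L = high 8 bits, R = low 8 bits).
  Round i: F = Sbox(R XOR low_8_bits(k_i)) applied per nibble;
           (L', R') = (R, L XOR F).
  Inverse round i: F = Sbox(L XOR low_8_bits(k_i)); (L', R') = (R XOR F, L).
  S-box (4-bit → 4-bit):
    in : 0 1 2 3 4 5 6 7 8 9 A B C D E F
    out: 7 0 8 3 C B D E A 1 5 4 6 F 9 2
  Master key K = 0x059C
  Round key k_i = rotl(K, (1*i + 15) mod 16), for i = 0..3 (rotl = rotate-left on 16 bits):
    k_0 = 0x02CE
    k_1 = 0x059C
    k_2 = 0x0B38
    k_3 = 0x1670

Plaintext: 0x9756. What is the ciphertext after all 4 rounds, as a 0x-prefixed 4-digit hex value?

0x54DA

s_0 = plaintext = 0x9756
s_1 = Round(s_0, k_0) = 0x568D
s_2 = Round(s_1, k_1) = 0x8D56
s_3 = Round(s_2, k_2) = 0x5654
s_4 = Round(s_3, k_3) = 0x54DA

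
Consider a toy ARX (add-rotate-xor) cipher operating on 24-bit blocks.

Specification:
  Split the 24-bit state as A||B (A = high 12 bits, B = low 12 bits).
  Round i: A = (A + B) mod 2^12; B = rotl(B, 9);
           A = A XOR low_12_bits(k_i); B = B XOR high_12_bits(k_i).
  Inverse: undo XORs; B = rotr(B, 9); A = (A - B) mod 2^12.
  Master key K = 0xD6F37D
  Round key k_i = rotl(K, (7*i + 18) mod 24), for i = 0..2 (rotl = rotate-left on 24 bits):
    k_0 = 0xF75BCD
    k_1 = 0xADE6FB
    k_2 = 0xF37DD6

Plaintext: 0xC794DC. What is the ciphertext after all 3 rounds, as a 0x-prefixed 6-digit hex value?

s_0 = plaintext = 0xC794DC
s_1 = Round(s_0, k_0) = 0xA987EE
s_2 = Round(s_1, k_1) = 0x47D623
s_3 = Round(s_2, k_2) = 0x7769F3

0x7769F3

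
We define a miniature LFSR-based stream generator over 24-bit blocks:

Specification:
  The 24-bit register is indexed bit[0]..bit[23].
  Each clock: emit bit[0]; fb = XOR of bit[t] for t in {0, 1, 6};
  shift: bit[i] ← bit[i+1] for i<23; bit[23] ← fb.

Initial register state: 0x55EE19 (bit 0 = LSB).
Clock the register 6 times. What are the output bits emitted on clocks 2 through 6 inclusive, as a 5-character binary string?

reg_0 = 0x55EE19
clock 1: out=1, reg = 0xAAF70C
clock 2: out=0, reg = 0x557B86
clock 3: out=0, reg = 0xAABDC3
clock 4: out=1, reg = 0xD55EE1
clock 5: out=1, reg = 0x6AAF70
clock 6: out=0, reg = 0xB557B8

00110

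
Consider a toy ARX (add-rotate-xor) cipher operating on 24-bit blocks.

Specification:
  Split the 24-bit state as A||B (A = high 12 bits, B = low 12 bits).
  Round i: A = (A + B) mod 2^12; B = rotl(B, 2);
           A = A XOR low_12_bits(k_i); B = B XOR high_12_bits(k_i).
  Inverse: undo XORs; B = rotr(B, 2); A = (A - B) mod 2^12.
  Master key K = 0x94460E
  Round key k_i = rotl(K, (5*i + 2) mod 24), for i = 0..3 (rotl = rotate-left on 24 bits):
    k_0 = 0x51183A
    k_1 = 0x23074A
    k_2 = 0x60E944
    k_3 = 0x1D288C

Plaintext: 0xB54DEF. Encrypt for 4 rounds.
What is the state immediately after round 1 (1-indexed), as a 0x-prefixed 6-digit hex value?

0x1792AE

s_0 = plaintext = 0xB54DEF
s_1 = Round(s_0, k_0) = 0x1792AE
s_2 = Round(s_1, k_1) = 0x36D888
s_3 = Round(s_2, k_2) = 0x2B142C
s_4 = Round(s_3, k_3) = 0xE51163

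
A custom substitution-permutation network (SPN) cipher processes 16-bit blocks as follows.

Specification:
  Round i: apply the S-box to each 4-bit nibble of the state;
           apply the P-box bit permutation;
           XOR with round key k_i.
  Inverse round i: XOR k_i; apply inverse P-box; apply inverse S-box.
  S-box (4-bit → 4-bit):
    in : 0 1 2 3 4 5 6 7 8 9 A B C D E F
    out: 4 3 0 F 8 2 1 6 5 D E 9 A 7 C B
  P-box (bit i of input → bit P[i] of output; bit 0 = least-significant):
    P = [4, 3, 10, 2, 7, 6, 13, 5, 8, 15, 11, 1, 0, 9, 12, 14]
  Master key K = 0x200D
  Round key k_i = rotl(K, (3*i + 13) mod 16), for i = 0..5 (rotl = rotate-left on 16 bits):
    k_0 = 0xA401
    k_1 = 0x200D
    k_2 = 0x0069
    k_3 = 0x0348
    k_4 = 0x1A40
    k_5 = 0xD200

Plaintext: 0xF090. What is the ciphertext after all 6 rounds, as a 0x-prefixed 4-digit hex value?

0x9903

s_0 = plaintext = 0xF090
s_1 = Round(s_0, k_0) = 0xCAA0
s_2 = Round(s_1, k_1) = 0xCE6F
s_3 = Round(s_2, k_2) = 0x4AF7
s_4 = Round(s_3, k_3) = 0xCFA2
s_5 = Round(s_4, k_4) = 0xF922
s_6 = Round(s_5, k_5) = 0x9903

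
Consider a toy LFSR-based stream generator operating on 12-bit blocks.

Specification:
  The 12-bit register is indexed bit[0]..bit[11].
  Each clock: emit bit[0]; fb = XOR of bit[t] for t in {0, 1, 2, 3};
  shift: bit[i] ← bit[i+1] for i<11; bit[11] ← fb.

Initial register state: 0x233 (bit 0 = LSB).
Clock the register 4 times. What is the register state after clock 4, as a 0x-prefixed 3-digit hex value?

reg_0 = 0x233
clock 1: out=1, reg = 0x119
clock 2: out=1, reg = 0x08C
clock 3: out=0, reg = 0x046
clock 4: out=0, reg = 0x023

0x023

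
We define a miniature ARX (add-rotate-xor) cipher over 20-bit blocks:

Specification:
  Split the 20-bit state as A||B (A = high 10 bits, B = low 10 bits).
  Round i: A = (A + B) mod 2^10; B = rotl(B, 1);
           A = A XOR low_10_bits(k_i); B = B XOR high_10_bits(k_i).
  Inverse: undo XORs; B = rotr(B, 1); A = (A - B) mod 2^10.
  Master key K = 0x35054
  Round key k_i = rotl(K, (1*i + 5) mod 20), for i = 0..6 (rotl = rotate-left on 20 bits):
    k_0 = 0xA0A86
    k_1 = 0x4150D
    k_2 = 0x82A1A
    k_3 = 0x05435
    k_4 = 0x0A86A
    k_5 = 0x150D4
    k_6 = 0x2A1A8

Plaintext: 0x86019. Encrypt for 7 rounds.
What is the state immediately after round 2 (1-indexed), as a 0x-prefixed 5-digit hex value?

s_0 = plaintext = 0x86019
s_1 = Round(s_0, k_0) = 0x2DEB0
s_2 = Round(s_1, k_1) = 0x9A864
s_3 = Round(s_2, k_2) = 0x352C2
s_4 = Round(s_3, k_3) = 0xE8D90
s_5 = Round(s_4, k_4) = 0x5670A
s_6 = Round(s_5, k_5) = 0x2DE41
s_7 = Round(s_6, k_6) = 0xD402B

0x9A864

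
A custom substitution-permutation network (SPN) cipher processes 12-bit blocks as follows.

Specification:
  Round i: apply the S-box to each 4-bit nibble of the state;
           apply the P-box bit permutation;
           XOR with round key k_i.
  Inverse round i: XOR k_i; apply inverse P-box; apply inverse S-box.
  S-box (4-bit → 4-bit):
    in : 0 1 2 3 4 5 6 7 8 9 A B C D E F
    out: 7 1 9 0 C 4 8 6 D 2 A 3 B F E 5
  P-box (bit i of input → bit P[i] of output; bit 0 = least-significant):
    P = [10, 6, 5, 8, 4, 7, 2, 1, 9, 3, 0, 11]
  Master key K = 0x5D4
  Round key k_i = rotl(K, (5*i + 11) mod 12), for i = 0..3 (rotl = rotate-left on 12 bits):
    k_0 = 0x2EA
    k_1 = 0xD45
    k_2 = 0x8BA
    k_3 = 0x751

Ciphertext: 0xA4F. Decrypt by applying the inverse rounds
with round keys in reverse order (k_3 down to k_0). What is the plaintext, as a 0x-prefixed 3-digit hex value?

0xFBE

s_0 = ciphertext = 0xA4F
s_1 = InvRound(s_0, k_3) = 0xA82
s_2 = InvRound(s_1, k_2) = 0xB15
s_3 = InvRound(s_2, k_1) = 0x11B
s_4 = InvRound(s_3, k_0) = 0xFBE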